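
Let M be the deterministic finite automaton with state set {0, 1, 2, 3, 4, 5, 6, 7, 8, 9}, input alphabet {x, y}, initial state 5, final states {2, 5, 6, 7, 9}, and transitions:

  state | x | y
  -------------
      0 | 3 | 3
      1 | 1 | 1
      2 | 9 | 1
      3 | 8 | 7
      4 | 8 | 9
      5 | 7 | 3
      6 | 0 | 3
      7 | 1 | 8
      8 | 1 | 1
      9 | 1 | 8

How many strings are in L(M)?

3

The useful subgraph on states {3, 5, 7} is acyclic, so L(M) is finite; the longest accepting path visits 3 useful states, giving maximum string length 2.
Counting accepting paths from 5 by length: 1 of length 0, 1 of length 1, 1 of length 2. Total 3.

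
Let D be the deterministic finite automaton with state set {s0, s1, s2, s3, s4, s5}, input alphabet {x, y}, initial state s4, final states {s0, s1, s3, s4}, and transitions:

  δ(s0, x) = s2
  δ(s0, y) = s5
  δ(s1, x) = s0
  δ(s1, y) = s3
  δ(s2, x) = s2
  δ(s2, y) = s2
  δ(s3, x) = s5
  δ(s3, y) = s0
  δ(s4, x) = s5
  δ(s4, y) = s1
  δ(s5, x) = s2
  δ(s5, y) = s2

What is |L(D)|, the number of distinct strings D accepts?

The useful subgraph on states {s0, s1, s3, s4} is acyclic, so L(D) is finite; the longest accepting path visits 4 useful states, giving maximum string length 3.
Counting accepting paths from s4 by length: 1 of length 0, 1 of length 1, 2 of length 2, 1 of length 3. Total 5.

5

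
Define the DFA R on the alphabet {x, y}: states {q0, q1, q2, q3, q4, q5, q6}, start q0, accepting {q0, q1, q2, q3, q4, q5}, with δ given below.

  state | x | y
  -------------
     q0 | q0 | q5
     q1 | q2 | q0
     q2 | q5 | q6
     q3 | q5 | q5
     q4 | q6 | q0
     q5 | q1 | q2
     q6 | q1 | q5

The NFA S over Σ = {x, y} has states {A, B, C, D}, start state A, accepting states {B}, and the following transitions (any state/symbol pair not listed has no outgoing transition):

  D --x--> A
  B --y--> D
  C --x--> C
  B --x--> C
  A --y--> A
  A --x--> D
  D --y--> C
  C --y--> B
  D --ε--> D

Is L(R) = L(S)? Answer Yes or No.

No

The empty string ε is accepted by R but rejected by S.
So L(R) ≠ L(S).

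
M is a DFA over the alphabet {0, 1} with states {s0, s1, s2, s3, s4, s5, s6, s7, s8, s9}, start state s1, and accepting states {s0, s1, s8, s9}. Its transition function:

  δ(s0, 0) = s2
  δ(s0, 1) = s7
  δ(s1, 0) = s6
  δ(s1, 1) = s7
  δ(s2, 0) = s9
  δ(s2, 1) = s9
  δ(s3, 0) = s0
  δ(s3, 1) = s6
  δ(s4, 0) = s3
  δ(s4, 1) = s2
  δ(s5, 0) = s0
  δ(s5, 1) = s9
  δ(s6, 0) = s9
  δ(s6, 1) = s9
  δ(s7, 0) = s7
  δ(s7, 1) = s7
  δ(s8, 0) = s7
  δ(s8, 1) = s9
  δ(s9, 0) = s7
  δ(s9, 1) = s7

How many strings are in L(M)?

3

The useful subgraph on states {s1, s6, s9} is acyclic, so L(M) is finite; the longest accepting path visits 3 useful states, giving maximum string length 2.
Counting accepting paths from s1 by length: 1 of length 0, 2 of length 2. Total 3.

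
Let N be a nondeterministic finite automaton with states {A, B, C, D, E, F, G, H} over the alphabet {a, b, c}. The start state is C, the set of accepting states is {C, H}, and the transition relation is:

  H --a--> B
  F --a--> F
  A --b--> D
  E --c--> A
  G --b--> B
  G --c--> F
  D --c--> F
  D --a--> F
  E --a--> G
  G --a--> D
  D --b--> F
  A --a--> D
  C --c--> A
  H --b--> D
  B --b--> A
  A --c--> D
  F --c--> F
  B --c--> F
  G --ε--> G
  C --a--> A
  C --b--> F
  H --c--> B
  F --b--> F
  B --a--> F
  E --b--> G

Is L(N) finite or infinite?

The useful states (reachable from C and able to reach an accepting state) are {C}.
Restricted to these states the transition graph has no cycle, so every accepting path has bounded length and L is finite.

finite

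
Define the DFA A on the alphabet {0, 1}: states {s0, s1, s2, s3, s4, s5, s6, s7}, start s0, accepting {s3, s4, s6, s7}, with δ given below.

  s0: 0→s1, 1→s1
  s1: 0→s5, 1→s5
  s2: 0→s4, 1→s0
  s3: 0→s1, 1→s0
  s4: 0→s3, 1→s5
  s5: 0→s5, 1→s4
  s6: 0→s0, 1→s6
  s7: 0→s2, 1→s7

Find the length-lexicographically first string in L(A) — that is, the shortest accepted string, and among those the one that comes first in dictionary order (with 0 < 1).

A breadth-first search from s0 reaches an accepting state first via the path s0 → s1 → s5 → s4 on input 001.
No string of length < 3 is accepted (BFS exhausts all shorter strings without reaching an accepting state), and 001 is the lexicographically least accepting string of length 3.

001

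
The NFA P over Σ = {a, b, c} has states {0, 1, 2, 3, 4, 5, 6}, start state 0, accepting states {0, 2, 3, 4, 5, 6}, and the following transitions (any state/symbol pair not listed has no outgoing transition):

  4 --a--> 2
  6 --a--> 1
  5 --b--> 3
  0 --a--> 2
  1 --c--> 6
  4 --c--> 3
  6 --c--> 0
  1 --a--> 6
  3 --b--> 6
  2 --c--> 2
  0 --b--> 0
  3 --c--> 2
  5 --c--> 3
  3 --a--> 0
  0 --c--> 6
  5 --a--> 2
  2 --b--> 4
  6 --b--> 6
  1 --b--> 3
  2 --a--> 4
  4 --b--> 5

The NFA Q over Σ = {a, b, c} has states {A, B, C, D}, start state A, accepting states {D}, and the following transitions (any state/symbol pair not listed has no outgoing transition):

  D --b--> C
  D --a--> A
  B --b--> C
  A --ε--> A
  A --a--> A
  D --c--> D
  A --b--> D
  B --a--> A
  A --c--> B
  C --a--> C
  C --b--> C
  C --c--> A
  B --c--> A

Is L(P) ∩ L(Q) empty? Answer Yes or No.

No

The string b is accepted by both P and Q.
Hence L(P) ∩ L(Q) ≠ ∅.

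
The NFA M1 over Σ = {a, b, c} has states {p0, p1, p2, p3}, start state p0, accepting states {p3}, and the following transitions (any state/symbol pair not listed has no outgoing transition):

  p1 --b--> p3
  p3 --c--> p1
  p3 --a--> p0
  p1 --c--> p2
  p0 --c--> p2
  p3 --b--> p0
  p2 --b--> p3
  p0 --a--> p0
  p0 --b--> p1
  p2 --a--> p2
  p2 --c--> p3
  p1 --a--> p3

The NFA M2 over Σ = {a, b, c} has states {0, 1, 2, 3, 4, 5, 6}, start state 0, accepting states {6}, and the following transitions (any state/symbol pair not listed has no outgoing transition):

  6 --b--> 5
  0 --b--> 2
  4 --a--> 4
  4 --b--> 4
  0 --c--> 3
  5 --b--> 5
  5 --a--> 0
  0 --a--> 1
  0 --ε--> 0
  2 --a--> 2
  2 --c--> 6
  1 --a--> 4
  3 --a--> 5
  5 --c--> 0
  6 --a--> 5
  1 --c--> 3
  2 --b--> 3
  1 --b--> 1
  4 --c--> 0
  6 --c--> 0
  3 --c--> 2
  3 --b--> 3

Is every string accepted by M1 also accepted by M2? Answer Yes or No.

The string ba is in L(M1) but not in L(M2).
So L(M1) ⊄ L(M2).

No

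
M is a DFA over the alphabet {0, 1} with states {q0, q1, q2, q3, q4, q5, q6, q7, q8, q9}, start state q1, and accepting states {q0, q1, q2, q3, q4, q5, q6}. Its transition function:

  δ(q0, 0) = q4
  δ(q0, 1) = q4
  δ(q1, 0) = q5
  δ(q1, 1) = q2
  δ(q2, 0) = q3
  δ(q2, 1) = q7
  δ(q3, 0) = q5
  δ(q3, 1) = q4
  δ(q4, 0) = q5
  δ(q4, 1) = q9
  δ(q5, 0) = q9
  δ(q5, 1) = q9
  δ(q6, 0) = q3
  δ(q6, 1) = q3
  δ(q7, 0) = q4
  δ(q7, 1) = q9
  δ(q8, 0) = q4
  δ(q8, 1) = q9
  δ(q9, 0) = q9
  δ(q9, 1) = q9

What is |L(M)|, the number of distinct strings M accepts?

9

The useful subgraph on states {q1, q2, q3, q4, q5, q7} is acyclic, so L(M) is finite; the longest accepting path visits 5 useful states, giving maximum string length 4.
Counting accepting paths from q1 by length: 1 of length 0, 2 of length 1, 1 of length 2, 3 of length 3, 2 of length 4. Total 9.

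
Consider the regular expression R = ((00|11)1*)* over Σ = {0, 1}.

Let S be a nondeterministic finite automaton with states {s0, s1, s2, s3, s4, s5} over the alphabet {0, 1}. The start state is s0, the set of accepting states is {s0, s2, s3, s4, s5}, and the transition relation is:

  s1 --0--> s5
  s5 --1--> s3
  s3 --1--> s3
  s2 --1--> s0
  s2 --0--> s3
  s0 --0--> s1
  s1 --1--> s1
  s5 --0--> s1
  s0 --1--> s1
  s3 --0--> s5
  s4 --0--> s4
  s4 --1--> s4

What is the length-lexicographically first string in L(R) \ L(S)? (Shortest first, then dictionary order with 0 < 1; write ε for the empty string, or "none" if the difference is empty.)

11

The string 11 is accepted by R but not by S.
No shorter string lies in the difference, and 11 is the lexicographically first length-2 string in L(R) \ L(S).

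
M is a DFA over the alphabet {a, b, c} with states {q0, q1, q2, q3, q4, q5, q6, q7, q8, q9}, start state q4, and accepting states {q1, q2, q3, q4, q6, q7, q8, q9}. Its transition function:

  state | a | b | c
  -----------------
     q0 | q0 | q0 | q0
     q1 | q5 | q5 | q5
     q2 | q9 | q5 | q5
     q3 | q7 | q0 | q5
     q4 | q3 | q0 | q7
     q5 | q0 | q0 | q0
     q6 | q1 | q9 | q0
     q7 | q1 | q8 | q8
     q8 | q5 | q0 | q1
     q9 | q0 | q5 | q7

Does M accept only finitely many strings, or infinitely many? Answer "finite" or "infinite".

finite

The useful states (reachable from q4 and able to reach an accepting state) are {q1, q3, q4, q7, q8}.
Restricted to these states the transition graph has no cycle, so every accepting path has bounded length and L is finite.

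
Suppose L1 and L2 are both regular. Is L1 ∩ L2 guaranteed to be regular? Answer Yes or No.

Run DFAs for L₁ and L₂ in parallel: the product automaton with state set Q₁ × Q₂, start (q₁, q₂) and accepting set F₁ × F₂ recognises L₁ ∩ L₂.
So the regular languages are closed under intersection.

Yes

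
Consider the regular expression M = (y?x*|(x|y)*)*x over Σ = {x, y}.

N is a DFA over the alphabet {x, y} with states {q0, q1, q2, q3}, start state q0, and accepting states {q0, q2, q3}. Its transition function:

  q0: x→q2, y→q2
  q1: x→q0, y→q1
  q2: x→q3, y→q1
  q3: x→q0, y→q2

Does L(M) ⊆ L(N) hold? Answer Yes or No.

Yes

Converting the expression M to a DFA (subset construction, then merging equivalent states) gives the minimal DFA with states {m0, m1}, start state m0, accepting states {m1} and transitions m0: x→m1, y→m0; m1: x→m1, y→m0.
Exploring the product automaton M × N from the start pair (m0, q0), following both machines on each input symbol, reaches 6 state pairs: (m0, q0), (m1, q2), (m0, q2), (m1, q3), (m0, q1), (m1, q0).
M accepts in {m1} and N accepts in {q0, q2, q3}. The reachable pairs whose M-component is accepting are (m1, q2), (m1, q3), (m1, q0); in each of them the N-component is accepting too, so the product for L(M) \ L(N) (M-component accepting, N-component rejecting) has no reachable accepting pair and the difference is empty.
Hence every string in L(M) is also in L(N).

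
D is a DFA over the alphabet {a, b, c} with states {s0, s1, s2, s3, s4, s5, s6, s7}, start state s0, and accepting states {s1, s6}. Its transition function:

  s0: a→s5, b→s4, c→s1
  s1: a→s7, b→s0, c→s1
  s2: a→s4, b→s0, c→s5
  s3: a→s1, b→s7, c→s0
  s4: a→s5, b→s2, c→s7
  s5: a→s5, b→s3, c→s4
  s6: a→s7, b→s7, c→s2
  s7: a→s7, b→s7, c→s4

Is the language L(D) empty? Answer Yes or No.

No

The string c is accepted: the run s0 → s1 ends in the accepting state s1.
Since at least one string is accepted, L(D) is not empty.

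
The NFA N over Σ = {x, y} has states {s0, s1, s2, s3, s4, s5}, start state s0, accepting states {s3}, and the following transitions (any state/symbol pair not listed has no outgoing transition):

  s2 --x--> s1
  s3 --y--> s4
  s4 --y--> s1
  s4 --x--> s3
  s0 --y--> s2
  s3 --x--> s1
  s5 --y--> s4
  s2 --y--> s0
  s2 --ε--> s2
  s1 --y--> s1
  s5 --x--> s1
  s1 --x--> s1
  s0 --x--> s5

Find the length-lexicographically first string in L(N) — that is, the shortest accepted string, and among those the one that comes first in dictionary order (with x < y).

xyx

A breadth-first search from s0 reaches an accepting state first via the path s0 → s5 → s4 → s3 on input xyx.
No string of length < 3 is accepted (BFS exhausts all shorter strings without reaching an accepting state), and xyx is the lexicographically least accepting string of length 3.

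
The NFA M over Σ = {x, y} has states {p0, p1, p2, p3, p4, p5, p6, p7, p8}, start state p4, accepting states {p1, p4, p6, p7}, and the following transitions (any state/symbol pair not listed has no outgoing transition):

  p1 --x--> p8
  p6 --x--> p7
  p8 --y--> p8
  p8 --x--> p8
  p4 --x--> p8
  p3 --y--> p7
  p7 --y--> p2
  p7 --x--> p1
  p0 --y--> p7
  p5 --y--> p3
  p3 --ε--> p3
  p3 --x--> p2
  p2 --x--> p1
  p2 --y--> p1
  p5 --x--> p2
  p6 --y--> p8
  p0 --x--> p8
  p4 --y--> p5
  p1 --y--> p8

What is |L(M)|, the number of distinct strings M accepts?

The useful subgraph on states {p1, p2, p3, p4, p5, p7} is acyclic, so L(M) is finite; the longest accepting path visits 6 useful states, giving maximum string length 5.
Counting accepting paths from p4 by length: 1 of length 0, 3 of length 3, 3 of length 4, 2 of length 5. Total 9.

9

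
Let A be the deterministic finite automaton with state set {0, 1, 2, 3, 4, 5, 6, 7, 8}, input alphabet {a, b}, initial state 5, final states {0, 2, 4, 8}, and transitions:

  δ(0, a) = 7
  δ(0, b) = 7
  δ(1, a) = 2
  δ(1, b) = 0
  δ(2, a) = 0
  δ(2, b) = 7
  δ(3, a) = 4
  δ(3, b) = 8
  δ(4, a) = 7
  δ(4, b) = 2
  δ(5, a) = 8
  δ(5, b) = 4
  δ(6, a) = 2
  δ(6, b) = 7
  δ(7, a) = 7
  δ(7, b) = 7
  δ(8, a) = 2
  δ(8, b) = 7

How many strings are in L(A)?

The useful subgraph on states {0, 2, 4, 5, 8} is acyclic, so L(A) is finite; the longest accepting path visits 4 useful states, giving maximum string length 3.
Counting accepting paths from 5 by length: 2 of length 1, 2 of length 2, 2 of length 3. Total 6.

6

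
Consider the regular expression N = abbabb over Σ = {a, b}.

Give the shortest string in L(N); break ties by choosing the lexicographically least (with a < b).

By inspection of the expression, no string of length less than 6 matches, and abbabb is the lexicographically first match of length 6.

abbabb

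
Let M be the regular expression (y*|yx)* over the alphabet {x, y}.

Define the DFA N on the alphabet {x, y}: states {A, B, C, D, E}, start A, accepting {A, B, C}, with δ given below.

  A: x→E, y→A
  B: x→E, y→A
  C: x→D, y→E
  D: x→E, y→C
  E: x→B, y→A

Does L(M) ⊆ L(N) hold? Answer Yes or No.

No

The string yx is in L(M) but not in L(N).
So L(M) ⊄ L(N).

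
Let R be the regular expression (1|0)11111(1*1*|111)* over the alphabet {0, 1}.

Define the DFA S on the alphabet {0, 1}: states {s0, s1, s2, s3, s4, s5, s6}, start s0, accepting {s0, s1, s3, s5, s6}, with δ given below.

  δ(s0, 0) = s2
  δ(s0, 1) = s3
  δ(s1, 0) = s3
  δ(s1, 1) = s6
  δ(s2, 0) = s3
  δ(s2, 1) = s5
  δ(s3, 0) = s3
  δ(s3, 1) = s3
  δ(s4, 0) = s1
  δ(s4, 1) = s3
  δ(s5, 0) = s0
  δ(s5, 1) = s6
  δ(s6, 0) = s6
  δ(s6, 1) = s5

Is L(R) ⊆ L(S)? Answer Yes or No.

Yes

Converting the expression R to a DFA (subset construction, then merging equivalent states) gives the minimal DFA with states {r0, r1, r2, r3, r4, r5, r6, r7}, start state r0, accepting states {r7} and transitions r0: 0→r1, 1→r1; r1: 0→r2, 1→r3; r2: 0→r2, 1→r2; r3: 0→r2, 1→r4; r4: 0→r2, 1→r5; r5: 0→r2, 1→r6; r6: 0→r2, 1→r7; r7: 0→r2, 1→r7.
Exploring the product automaton R × S from the start pair (r0, s0), following both machines on each input symbol, reaches 19 state pairs: (r0, s0), (r1, s2), (r1, s3), (r2, s3), (r3, s5), (r3, s3), (r2, s0), (r4, s6), (r4, s3), (r2, s2), (r2, s6), (r5, s5), (r5, s3), (r2, s5), (r6, s6), (r6, s3), (r7, s5), (r7, s3), (r7, s6).
R accepts in {r7} and S accepts in {s0, s1, s3, s5, s6}. The reachable pairs whose R-component is accepting are (r7, s5), (r7, s3), (r7, s6); in each of them the S-component is accepting too, so the product for L(R) \ L(S) (R-component accepting, S-component rejecting) has no reachable accepting pair and the difference is empty.
Hence every string in L(R) is also in L(S).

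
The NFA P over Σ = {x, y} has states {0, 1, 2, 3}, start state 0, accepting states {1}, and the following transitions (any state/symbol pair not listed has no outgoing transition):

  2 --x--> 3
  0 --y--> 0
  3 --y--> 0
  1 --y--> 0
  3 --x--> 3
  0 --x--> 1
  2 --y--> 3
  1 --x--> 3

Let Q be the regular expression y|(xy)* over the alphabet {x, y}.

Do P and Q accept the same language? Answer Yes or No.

The string x is accepted by P but rejected by Q.
So L(P) ≠ L(Q).

No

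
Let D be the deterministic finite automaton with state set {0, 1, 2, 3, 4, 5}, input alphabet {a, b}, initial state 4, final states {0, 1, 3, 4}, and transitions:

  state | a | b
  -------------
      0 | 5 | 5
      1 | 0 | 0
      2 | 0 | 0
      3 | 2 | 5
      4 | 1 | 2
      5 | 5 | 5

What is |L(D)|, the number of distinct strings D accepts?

6

The useful subgraph on states {0, 1, 2, 4} is acyclic, so L(D) is finite; the longest accepting path visits 3 useful states, giving maximum string length 2.
Counting accepting paths from 4 by length: 1 of length 0, 1 of length 1, 4 of length 2. Total 6.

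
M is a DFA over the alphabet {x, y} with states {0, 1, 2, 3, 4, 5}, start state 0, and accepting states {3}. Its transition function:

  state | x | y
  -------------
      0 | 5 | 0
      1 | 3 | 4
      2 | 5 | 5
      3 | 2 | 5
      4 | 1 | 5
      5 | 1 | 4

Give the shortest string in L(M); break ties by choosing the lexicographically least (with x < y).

xxx

A breadth-first search from 0 reaches an accepting state first via the path 0 → 5 → 1 → 3 on input xxx.
No string of length < 3 is accepted (BFS exhausts all shorter strings without reaching an accepting state), and xxx is the lexicographically least accepting string of length 3.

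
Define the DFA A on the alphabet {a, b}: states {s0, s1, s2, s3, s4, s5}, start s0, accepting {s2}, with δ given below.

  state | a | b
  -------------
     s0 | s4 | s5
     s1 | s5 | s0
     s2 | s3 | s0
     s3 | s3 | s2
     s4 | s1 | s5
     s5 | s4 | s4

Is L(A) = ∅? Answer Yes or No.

The states reachable from the start state are {s0, s1, s4, s5}.
None of the accepting states {s2} is reachable, so no string is accepted and L(A) = ∅.

Yes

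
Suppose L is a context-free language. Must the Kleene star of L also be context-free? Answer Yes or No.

If S₁ is the start symbol of a grammar for L, the grammar with new start symbol S and productions S → S₁S | ε generates L*.
So the context-free languages are closed under Kleene star.

Yes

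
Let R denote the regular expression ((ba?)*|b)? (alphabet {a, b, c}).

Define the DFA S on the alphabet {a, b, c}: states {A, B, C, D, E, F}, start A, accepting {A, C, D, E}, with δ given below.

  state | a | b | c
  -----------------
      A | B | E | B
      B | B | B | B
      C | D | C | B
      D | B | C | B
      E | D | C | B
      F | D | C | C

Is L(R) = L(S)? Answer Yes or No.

Yes

Converting the expression R to a DFA (subset construction, then merging equivalent states) gives the minimal DFA with states {r0, r1, r2}, start state r0, accepting states {r0, r2} and transitions r0: a→r1, b→r2, c→r1; r1: a→r1, b→r1, c→r1; r2: a→r0, b→r2, c→r1.
Exploring the product automaton R × S from the start pair (r0, A), following both machines on each input symbol, reaches 5 state pairs: (r0, A), (r1, B), (r2, E), (r0, D), (r2, C).
R accepts in {r0, r2} and S accepts in {A, C, D, E}. In every reachable pair the two components are either both accepting — (r0, A), (r2, E), (r0, D), (r2, C) — or both non-accepting, so no string is accepted by exactly one of the machines: L(R) \ L(S) and L(S) \ L(R) are both empty.
Hence every string is accepted by R iff it is accepted by S, and the two languages coincide.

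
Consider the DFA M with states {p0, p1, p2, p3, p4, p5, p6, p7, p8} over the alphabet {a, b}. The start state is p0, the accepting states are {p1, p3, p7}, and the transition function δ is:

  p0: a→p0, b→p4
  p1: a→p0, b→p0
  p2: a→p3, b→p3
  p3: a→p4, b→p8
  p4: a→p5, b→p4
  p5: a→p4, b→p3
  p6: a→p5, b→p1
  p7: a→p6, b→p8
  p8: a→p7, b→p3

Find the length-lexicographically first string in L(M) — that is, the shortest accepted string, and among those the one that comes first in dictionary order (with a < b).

A breadth-first search from p0 reaches an accepting state first via the path p0 → p4 → p5 → p3 on input bab.
No string of length < 3 is accepted (BFS exhausts all shorter strings without reaching an accepting state), and bab is the lexicographically least accepting string of length 3.

bab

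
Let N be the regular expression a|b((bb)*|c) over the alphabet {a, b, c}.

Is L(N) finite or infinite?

infinite

The expression contains a Kleene star applied to a subexpression that matches at least one nonempty string, so it matches strings of unbounded length.
Hence L(N) is infinite.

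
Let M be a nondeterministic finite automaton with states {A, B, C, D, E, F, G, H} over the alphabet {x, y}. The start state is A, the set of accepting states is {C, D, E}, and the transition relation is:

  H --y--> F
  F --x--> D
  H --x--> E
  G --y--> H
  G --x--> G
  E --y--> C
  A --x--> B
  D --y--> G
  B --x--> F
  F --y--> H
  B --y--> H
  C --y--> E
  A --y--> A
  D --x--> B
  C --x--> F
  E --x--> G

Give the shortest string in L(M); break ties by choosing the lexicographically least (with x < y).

A breadth-first search from A reaches an accepting state first via the path A → B → F → D on input xxx.
No string of length < 3 is accepted (BFS exhausts all shorter strings without reaching an accepting state), and xxx is the lexicographically least accepting string of length 3.

xxx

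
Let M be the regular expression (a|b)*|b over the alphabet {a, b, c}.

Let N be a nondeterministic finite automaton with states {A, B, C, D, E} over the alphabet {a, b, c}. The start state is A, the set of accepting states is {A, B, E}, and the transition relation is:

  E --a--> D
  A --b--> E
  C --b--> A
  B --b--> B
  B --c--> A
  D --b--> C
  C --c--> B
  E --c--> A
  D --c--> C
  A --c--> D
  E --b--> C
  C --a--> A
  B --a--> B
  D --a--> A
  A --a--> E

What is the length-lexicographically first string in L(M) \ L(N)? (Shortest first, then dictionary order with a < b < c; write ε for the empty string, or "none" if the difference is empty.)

The string aa is accepted by M but not by N.
No shorter string lies in the difference, and aa is the lexicographically first length-2 string in L(M) \ L(N).

aa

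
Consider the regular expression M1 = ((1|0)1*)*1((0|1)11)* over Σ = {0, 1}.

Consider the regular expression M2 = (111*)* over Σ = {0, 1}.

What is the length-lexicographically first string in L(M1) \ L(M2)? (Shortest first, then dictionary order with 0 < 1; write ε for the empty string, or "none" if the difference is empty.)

The string 1 is accepted by M1 but not by M2.
No shorter string lies in the difference, and 1 is the lexicographically first length-1 string in L(M1) \ L(M2).

1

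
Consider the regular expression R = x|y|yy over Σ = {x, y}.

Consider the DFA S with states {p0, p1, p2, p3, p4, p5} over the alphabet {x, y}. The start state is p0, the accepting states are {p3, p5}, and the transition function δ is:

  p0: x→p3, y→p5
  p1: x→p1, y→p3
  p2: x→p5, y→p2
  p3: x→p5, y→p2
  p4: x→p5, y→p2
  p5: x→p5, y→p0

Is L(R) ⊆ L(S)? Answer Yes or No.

The string yy is in L(R) but not in L(S).
So L(R) ⊄ L(S).

No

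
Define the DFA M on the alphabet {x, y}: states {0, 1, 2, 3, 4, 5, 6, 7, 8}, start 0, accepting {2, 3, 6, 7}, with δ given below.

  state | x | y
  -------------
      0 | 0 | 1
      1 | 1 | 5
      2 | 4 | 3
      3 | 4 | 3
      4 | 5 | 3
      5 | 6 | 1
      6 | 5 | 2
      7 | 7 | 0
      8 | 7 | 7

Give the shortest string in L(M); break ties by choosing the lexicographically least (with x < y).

yyx

A breadth-first search from 0 reaches an accepting state first via the path 0 → 1 → 5 → 6 on input yyx.
No string of length < 3 is accepted (BFS exhausts all shorter strings without reaching an accepting state), and yyx is the lexicographically least accepting string of length 3.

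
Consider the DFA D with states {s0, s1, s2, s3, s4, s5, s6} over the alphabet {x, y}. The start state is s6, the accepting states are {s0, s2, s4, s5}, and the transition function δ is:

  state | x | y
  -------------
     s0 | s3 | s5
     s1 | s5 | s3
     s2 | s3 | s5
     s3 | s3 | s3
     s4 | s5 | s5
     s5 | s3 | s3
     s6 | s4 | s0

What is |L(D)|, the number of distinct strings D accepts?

The useful subgraph on states {s0, s4, s5, s6} is acyclic, so L(D) is finite; the longest accepting path visits 3 useful states, giving maximum string length 2.
Counting accepting paths from s6 by length: 2 of length 1, 3 of length 2. Total 5.

5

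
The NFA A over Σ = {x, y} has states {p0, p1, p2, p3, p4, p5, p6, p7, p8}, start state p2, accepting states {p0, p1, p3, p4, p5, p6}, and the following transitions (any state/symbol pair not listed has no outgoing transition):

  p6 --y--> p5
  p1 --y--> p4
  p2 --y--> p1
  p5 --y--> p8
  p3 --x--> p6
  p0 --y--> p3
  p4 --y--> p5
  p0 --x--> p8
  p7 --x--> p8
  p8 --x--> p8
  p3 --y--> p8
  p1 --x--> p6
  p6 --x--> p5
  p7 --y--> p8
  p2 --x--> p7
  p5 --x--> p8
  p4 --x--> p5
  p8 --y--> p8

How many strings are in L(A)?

The useful subgraph on states {p1, p2, p4, p5, p6} is acyclic, so L(A) is finite; the longest accepting path visits 4 useful states, giving maximum string length 3.
Counting accepting paths from p2 by length: 1 of length 1, 2 of length 2, 4 of length 3. Total 7.

7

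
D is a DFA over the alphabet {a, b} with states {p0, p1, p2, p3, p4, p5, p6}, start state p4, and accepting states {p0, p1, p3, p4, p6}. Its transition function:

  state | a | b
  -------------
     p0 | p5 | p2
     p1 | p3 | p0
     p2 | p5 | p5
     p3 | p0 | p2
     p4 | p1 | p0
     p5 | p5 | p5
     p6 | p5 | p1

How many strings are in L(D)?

The useful subgraph on states {p0, p1, p3, p4} is acyclic, so L(D) is finite; the longest accepting path visits 4 useful states, giving maximum string length 3.
Counting accepting paths from p4 by length: 1 of length 0, 2 of length 1, 2 of length 2, 1 of length 3. Total 6.

6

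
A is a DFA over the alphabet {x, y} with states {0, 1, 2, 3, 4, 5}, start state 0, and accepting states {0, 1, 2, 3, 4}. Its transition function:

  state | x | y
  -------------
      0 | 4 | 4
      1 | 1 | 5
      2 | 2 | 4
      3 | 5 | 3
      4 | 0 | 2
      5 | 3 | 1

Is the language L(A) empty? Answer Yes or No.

The empty string ε is accepted: the run 0 ends in the accepting state 0.
Since at least one string is accepted, L(A) is not empty.

No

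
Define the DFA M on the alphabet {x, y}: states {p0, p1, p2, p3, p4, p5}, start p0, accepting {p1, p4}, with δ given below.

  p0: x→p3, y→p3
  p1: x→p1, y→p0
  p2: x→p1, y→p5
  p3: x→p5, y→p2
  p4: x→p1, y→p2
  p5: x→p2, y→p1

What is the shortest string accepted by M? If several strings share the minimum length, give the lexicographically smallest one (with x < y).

A breadth-first search from p0 reaches an accepting state first via the path p0 → p3 → p5 → p1 on input xxy.
No string of length < 3 is accepted (BFS exhausts all shorter strings without reaching an accepting state), and xxy is the lexicographically least accepting string of length 3.

xxy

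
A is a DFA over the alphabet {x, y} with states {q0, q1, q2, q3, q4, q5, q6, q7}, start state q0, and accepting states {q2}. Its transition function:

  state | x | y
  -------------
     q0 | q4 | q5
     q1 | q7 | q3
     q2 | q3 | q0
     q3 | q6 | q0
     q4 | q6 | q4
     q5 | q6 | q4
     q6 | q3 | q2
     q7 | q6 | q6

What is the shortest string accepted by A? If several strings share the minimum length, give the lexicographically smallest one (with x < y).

xxy

A breadth-first search from q0 reaches an accepting state first via the path q0 → q4 → q6 → q2 on input xxy.
No string of length < 3 is accepted (BFS exhausts all shorter strings without reaching an accepting state), and xxy is the lexicographically least accepting string of length 3.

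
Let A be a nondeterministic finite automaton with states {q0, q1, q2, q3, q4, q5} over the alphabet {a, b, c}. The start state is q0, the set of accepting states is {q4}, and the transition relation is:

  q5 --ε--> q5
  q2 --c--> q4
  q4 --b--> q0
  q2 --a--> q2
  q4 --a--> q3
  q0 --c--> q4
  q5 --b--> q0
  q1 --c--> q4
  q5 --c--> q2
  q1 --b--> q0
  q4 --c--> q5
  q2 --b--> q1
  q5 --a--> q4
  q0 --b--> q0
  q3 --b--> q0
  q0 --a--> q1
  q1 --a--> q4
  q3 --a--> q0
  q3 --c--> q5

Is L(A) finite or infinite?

State q0 is reachable from the start and can reach an accepting state, and it lies on the cycle q0 → q0.
Traversing that cycle any number of times yields accepted strings of unbounded length, so the language is infinite.

infinite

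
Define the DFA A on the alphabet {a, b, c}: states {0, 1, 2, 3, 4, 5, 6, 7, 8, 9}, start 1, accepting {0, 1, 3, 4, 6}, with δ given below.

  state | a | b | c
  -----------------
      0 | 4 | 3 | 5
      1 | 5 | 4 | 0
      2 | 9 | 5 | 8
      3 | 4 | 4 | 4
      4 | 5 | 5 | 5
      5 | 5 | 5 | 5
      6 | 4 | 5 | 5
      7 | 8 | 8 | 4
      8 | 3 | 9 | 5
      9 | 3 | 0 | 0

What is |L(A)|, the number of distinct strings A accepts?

The useful subgraph on states {0, 1, 3, 4} is acyclic, so L(A) is finite; the longest accepting path visits 4 useful states, giving maximum string length 3.
Counting accepting paths from 1 by length: 1 of length 0, 2 of length 1, 2 of length 2, 3 of length 3. Total 8.

8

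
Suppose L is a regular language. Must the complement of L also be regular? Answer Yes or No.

Take a complete DFA for L and swap accepting and non-accepting states; the resulting DFA accepts exactly Σ* \ L.
So the regular languages are closed under complement.

Yes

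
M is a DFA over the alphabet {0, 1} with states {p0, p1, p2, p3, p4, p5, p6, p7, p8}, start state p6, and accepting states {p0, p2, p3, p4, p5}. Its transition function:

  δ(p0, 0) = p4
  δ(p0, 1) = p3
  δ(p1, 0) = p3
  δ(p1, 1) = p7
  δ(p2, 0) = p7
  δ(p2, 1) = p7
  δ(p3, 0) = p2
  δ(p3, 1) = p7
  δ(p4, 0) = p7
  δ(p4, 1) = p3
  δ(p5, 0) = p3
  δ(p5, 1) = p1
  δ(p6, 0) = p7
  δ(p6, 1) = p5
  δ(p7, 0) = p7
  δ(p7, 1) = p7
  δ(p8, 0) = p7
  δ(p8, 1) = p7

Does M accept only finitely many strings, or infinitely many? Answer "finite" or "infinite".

finite

The useful states (reachable from p6 and able to reach an accepting state) are {p1, p2, p3, p5, p6}.
Restricted to these states the transition graph has no cycle, so every accepting path has bounded length and L is finite.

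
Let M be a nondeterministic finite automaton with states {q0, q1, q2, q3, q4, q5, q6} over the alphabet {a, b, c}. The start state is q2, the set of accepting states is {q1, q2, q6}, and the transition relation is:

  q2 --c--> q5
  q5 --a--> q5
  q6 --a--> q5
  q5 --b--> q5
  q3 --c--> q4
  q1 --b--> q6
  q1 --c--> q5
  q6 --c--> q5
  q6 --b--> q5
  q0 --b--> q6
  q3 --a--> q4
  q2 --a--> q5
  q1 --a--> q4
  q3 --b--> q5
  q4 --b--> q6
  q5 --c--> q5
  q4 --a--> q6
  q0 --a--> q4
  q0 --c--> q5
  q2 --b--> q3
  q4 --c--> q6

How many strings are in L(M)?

The useful subgraph on states {q2, q3, q4, q6} is acyclic, so L(M) is finite; the longest accepting path visits 4 useful states, giving maximum string length 3.
Counting accepting paths from q2 by length: 1 of length 0, 6 of length 3. Total 7.

7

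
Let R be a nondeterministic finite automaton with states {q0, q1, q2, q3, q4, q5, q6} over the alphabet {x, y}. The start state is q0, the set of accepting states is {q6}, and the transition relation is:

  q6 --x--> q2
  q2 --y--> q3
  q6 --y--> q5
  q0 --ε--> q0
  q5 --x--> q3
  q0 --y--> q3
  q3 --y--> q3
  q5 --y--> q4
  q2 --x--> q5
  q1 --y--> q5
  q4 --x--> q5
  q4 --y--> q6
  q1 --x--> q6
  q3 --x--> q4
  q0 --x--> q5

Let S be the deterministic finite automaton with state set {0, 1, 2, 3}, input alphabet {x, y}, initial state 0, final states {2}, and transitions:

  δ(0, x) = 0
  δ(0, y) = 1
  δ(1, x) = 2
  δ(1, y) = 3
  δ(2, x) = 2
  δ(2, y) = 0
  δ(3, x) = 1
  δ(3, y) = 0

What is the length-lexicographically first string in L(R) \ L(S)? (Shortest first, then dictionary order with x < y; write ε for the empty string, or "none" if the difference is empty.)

The string xyy is accepted by R but not by S.
No shorter string lies in the difference, and xyy is the lexicographically first length-3 string in L(R) \ L(S).

xyy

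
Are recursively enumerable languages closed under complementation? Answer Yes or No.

If both L and its complement were r.e., running the two recognisers in parallel would decide L, so L would be recursive; but there are r.e. languages that are not recursive (e.g. the halting problem), and their complements are therefore not r.e.

No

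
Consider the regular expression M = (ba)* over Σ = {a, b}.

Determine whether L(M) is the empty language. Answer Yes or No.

The empty string ε matches the expression, so it belongs to L(M).
Since L(M) contains at least one string, it is not empty.

No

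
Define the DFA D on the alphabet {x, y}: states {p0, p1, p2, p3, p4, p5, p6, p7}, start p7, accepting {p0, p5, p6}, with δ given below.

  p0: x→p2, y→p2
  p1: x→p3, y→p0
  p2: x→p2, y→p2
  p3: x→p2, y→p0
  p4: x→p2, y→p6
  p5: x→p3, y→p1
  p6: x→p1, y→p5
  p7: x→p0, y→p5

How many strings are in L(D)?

The useful subgraph on states {p0, p1, p3, p5, p7} is acyclic, so L(D) is finite; the longest accepting path visits 5 useful states, giving maximum string length 4.
Counting accepting paths from p7 by length: 2 of length 1, 2 of length 3, 1 of length 4. Total 5.

5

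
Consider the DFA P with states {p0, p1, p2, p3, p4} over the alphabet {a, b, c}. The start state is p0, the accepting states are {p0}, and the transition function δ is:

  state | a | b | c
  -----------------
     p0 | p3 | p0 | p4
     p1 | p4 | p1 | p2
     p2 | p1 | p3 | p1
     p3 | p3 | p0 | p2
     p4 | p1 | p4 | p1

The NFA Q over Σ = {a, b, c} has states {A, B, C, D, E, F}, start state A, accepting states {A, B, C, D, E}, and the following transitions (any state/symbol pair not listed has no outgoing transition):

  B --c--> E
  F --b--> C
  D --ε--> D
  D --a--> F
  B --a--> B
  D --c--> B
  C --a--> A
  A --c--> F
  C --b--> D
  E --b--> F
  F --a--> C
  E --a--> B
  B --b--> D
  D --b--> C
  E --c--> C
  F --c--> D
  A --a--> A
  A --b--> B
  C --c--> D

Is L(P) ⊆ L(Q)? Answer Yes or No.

Exploring the product automaton P × Q from the start pair (p0, A), following both machines on each input symbol, reaches 26 state pairs: (p0, A), (p3, A), (p0, B), (p4, F), (p2, F), (p3, B), (p0, D), (p4, E), (p1, C), (p4, C), (p1, D), (p3, C), (p2, E), (p3, F), (p0, C), (p4, B), (p1, B), (p4, A), (p2, D), (p1, A), (p4, D), (p2, B), (p1, E), (p1, F), (p3, D), (p2, C).
P accepts in {p0} and Q accepts in {A, B, C, D, E}. The reachable pairs whose P-component is accepting are (p0, A), (p0, B), (p0, D), (p0, C); in each of them the Q-component is accepting too, so the product for L(P) \ L(Q) (P-component accepting, Q-component rejecting) has no reachable accepting pair and the difference is empty.
Hence every string in L(P) is also in L(Q).

Yes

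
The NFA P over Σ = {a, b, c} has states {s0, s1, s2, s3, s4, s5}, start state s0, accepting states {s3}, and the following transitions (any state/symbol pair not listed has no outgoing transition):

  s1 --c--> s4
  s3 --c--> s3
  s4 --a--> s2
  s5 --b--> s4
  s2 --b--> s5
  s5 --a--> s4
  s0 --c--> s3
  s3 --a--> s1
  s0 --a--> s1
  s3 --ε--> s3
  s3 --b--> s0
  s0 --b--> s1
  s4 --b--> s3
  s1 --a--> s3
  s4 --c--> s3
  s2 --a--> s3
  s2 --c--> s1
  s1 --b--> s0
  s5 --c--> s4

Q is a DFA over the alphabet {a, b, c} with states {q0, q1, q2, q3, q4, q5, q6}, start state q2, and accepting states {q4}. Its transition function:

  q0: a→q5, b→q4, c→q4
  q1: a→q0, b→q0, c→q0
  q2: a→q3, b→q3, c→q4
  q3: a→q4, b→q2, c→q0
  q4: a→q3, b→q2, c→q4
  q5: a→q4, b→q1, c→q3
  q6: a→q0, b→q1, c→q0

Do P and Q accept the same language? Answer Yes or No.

Exploring the product automaton P × Q from the start pair (s0, q2), following both machines on each input symbol, reaches 6 state pairs: (s0, q2), (s1, q3), (s3, q4), (s4, q0), (s2, q5), (s5, q1).
P accepts in {s3} and Q accepts in {q4}. In every reachable pair the two components are either both accepting — (s3, q4) — or both non-accepting, so no string is accepted by exactly one of the machines: L(P) \ L(Q) and L(Q) \ L(P) are both empty.
Hence every string is accepted by P iff it is accepted by Q, and the two languages coincide.

Yes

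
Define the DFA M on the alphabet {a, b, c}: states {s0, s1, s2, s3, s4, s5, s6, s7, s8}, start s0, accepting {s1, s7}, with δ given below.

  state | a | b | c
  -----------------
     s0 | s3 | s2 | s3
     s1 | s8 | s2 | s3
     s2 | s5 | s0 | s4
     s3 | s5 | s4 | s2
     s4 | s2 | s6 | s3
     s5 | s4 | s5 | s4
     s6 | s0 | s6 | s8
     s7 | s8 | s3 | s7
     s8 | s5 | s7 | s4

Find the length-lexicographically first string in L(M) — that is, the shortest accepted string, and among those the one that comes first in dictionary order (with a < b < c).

abbcb

A breadth-first search from s0 reaches an accepting state first via the path s0 → s3 → s4 → s6 → s8 → s7 on input abbcb.
No string of length < 5 is accepted (BFS exhausts all shorter strings without reaching an accepting state), and abbcb is the lexicographically least accepting string of length 5.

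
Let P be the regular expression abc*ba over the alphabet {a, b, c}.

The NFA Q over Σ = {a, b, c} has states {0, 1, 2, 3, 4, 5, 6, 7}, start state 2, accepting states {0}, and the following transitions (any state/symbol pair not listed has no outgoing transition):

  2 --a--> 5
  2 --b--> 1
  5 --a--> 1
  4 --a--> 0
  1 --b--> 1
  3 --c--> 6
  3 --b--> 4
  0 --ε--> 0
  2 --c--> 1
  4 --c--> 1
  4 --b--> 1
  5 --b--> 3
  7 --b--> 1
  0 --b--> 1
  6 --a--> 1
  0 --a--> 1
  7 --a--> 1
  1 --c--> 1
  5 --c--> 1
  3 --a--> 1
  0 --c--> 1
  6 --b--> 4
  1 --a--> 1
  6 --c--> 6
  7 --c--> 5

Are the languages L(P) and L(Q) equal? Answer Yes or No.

Yes

Converting the expression P to a DFA (subset construction, then merging equivalent states) gives the minimal DFA with states {p0, p1, p2, p3, p4, p5}, start state p0, accepting states {p5} and transitions p0: a→p1, b→p2, c→p2; p1: a→p2, b→p3, c→p2; p2: a→p2, b→p2, c→p2; p3: a→p2, b→p4, c→p3; p4: a→p5, b→p2, c→p2; p5: a→p2, b→p2, c→p2.
Exploring the product automaton P × Q from the start pair (p0, 2), following both machines on each input symbol, reaches 7 state pairs: (p0, 2), (p1, 5), (p2, 1), (p3, 3), (p4, 4), (p3, 6), (p5, 0).
P accepts in {p5} and Q accepts in {0}. In every reachable pair the two components are either both accepting — (p5, 0) — or both non-accepting, so no string is accepted by exactly one of the machines: L(P) \ L(Q) and L(Q) \ L(P) are both empty.
Hence every string is accepted by P iff it is accepted by Q, and the two languages coincide.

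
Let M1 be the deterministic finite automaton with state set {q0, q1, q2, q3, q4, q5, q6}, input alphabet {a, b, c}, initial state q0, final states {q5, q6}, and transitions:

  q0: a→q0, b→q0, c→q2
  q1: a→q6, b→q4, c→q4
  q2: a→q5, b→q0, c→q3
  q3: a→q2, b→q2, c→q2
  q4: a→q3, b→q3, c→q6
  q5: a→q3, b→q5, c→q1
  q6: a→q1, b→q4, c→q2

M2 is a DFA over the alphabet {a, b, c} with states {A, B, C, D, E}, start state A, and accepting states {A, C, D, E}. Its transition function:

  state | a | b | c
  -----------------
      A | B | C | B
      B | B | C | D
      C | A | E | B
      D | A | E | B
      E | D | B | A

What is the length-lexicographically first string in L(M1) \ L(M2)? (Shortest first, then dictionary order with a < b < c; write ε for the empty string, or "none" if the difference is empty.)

ca

The string ca is accepted by M1 but not by M2.
No shorter string lies in the difference, and ca is the lexicographically first length-2 string in L(M1) \ L(M2).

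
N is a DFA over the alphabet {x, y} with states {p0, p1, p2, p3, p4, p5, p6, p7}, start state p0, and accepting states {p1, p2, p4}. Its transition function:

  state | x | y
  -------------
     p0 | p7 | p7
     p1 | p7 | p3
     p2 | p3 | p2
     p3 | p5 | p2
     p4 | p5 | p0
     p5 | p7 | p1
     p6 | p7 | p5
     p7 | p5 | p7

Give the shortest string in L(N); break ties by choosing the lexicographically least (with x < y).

A breadth-first search from p0 reaches an accepting state first via the path p0 → p7 → p5 → p1 on input xxy.
No string of length < 3 is accepted (BFS exhausts all shorter strings without reaching an accepting state), and xxy is the lexicographically least accepting string of length 3.

xxy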